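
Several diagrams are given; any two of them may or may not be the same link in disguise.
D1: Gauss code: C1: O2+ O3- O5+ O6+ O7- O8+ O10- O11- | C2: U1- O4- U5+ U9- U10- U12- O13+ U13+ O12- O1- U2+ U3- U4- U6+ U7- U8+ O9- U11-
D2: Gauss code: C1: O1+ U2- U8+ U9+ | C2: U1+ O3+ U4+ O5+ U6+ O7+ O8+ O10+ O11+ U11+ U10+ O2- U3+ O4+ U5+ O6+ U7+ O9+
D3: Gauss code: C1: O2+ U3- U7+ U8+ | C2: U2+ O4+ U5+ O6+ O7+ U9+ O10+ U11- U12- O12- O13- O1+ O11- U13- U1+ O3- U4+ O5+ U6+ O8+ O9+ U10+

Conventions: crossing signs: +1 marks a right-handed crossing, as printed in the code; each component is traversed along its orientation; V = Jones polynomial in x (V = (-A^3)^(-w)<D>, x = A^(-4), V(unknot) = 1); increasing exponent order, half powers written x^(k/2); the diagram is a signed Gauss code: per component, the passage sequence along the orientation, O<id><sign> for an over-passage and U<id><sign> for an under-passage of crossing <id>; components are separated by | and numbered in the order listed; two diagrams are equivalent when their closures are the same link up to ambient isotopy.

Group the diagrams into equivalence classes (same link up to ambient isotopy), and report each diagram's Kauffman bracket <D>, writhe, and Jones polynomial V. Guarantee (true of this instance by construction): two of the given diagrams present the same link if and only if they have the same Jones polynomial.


classes: {D1} | {D2, D3}
V(D1) = x^(-9/2) - x^(-5/2) - x^(-3/2) - x^(-1/2)  [13 crossings, <D> = A^-7 + A^-3 + A - A^9, w = -3]
V(D2) = -x^(5/2) - 2x^(9/2) + x^(11/2) - 2x^(13/2) + 2x^(15/2) - x^(17/2) + x^(19/2)  (w +9, c 11, <D> = -A^-11 + A^-7 - 2A^-3 + 2A - A^5 + 2A^9 + A^17)
D3 (bracket -A^-23 + A^-19 - 2A^-15 + 2A^-11 - A^-7 + 2A^-3 + A^5; 13 crossings at w = +5): V = -x^(5/2) - 2x^(9/2) + x^(11/2) - 2x^(13/2) + 2x^(15/2) - x^(17/2) + x^(19/2)
note: 2 classes among 3 diagrams; unequal V(x) rules out equality


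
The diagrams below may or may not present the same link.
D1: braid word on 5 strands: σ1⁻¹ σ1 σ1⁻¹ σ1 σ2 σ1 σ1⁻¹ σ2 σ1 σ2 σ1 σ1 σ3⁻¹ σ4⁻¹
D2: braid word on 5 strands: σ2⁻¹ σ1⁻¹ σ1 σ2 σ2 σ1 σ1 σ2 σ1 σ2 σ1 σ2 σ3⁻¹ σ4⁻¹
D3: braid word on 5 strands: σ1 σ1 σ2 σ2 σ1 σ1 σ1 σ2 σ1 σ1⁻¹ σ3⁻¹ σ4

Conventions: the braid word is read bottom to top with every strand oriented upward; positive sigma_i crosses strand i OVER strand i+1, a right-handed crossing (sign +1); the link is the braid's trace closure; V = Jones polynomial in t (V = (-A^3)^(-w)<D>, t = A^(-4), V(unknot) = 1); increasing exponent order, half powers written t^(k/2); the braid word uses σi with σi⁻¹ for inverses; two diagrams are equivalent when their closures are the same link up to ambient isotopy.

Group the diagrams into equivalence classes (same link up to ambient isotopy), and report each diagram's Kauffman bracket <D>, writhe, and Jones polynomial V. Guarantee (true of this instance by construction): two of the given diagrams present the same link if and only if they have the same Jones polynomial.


equivalence classes: {D1} | {D2, D3}
D1 (bracket -A^-16 + A^-12 - A^-8 + A^-4 + A^4; 14 crossings at w = +4): V = t^2 + t^4 - t^5 + t^6 - t^7
D2 (bracket -A^-14 + A^-2 + A^6; 14 crossings at w = +6): V = t^3 + t^5 - t^8
V(D3) = t^3 + t^5 - t^8  (w +8, c 12, <D> = -A^-8 + A^4 + A^12)
observation: 2 classes among 3 diagrams; unequal V(t) rules out equality


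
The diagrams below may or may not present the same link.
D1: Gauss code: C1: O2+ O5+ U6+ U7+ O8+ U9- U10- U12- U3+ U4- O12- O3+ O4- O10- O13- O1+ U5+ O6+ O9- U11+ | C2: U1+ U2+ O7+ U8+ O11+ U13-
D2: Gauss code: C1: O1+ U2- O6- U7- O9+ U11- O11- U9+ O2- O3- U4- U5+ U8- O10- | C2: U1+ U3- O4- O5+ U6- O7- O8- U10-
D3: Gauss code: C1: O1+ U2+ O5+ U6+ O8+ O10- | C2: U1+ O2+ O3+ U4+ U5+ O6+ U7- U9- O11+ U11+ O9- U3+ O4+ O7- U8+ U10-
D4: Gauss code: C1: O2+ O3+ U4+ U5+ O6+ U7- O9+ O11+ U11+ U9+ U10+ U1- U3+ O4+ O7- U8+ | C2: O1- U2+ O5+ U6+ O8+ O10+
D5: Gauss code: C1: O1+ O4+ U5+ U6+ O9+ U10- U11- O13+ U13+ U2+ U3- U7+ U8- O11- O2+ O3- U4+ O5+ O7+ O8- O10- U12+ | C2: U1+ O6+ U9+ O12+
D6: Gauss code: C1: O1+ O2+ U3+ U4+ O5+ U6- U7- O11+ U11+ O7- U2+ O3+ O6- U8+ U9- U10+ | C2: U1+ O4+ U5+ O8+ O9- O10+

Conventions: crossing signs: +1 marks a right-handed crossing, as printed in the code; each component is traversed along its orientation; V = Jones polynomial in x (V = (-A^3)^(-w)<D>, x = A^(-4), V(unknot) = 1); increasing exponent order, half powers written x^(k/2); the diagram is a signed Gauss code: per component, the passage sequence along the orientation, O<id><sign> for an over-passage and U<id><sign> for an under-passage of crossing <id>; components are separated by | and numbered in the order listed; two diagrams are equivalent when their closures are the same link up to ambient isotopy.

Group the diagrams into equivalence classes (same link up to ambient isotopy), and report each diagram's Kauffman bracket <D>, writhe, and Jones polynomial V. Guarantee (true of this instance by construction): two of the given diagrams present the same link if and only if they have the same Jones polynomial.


classes: {D1, D3, D4, D5, D6} | {D2}
V(D1) = -x^(3/2) + x^(5/2) - 3x^(7/2) + 2x^(9/2) - 2x^(11/2) + 2x^(13/2) - x^(15/2)  [13 crossings, <D> = A^-21 - 2A^-17 + 2A^-13 - 2A^-9 + 3A^-5 - A^-1 + A^3, w = +3]
D2 (bracket A^-9 + A^-1 - A^3 + A^7; 11 crossings at w = -5): V = -x^(-11/2) + x^(-9/2) - x^(-7/2) - x^(-3/2)
V(D3) = -x^(3/2) + x^(5/2) - 3x^(7/2) + 2x^(9/2) - 2x^(11/2) + 2x^(13/2) - x^(15/2)  (w +5, c 11, <D> = A^-15 - 2A^-11 + 2A^-7 - 2A^-3 + 3A - A^5 + A^9)
V(D4) = -x^(3/2) + x^(5/2) - 3x^(7/2) + 2x^(9/2) - 2x^(11/2) + 2x^(13/2) - x^(15/2)  (w +7, c 11, <D> = A^-9 - 2A^-5 + 2A^-1 - 2A^3 + 3A^7 - A^11 + A^15)
V(D5) = -x^(3/2) + x^(5/2) - 3x^(7/2) + 2x^(9/2) - 2x^(11/2) + 2x^(13/2) - x^(15/2)  [13 crossings, <D> = A^-15 - 2A^-11 + 2A^-7 - 2A^-3 + 3A - A^5 + A^9, w = +5]
V(D6) = -x^(3/2) + x^(5/2) - 3x^(7/2) + 2x^(9/2) - 2x^(11/2) + 2x^(13/2) - x^(15/2)  (w +5, c 11, <D> = A^-15 - 2A^-11 + 2A^-7 - 2A^-3 + 3A - A^5 + A^9)
insight: V(x) takes 2 values over 6 diagrams, fixing the grouping


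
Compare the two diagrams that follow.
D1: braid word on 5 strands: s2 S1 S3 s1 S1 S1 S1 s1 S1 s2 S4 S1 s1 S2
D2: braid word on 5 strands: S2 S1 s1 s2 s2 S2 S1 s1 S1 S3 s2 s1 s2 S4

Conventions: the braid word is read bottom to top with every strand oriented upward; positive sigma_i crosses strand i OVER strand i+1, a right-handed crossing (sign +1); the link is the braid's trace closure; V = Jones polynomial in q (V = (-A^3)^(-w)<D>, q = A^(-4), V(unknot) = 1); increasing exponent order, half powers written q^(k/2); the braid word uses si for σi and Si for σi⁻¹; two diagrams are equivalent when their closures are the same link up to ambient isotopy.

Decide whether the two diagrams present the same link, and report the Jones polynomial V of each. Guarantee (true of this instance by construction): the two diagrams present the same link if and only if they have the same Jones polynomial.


same link: no
V(D1) = -q^-4 + q^-3 + q^-1  [14 crossings, <D> = A^-8 + 1 - A^4, w = -4]
D2 (bracket 1; 14 crossings at w = 0): V = 1
note: V(q) takes 2 values over 2 diagrams, fixing the grouping


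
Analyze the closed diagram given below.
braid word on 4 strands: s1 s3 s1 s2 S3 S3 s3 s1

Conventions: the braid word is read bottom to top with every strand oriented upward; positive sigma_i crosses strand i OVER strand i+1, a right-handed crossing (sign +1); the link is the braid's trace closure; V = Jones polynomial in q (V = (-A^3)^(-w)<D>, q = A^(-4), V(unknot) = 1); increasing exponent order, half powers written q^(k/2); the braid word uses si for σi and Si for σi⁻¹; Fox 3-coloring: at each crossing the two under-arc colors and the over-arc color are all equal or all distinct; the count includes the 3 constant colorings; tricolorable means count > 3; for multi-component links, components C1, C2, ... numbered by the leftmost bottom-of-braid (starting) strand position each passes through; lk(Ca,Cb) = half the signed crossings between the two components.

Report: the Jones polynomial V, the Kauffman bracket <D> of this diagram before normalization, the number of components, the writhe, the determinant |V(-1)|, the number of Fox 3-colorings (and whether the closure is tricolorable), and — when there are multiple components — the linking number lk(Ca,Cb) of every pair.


V(q) = -q^(1/2) - q^(3/2) - q^(5/2) + q^(9/2)
bracket: A^-6 - A^2 - A^6 - A^10, w = +4
2 components, writhe +4, over 8 crossings
lk(C1,C2) = 0
det 0, colorings 27 of 3^8 — tricolorable
observation: |V(-1)| = 0: so tricolorable, since 3 divides 0


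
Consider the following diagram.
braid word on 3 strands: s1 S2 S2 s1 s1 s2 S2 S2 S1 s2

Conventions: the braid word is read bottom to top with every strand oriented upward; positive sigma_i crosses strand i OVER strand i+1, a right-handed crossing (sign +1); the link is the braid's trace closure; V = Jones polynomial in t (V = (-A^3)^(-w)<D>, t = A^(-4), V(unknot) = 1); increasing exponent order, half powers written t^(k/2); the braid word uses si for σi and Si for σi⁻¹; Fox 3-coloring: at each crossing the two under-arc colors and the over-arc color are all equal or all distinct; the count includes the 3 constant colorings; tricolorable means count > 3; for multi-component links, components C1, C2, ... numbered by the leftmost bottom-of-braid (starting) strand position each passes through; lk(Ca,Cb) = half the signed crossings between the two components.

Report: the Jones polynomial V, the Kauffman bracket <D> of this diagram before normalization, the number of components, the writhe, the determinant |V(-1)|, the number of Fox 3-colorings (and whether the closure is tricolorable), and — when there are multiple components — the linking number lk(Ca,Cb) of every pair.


Jones polynomial: V(t) = -t^-3 + t^-2 - t^-1 + 3 - t + t^2 - t^3
<D> = -A^-12 + A^-8 - A^-4 + 3 - A^4 + A^8 - A^12; writhe 0
components 1, writhe 0 (10 crossings)
3-colorings: 27 of 3^10, det 9 — tricolorable
note: V is palindromic (span 6, det 9): t -> 1/t fixes it; necessary, not sufficient, for amphichirality


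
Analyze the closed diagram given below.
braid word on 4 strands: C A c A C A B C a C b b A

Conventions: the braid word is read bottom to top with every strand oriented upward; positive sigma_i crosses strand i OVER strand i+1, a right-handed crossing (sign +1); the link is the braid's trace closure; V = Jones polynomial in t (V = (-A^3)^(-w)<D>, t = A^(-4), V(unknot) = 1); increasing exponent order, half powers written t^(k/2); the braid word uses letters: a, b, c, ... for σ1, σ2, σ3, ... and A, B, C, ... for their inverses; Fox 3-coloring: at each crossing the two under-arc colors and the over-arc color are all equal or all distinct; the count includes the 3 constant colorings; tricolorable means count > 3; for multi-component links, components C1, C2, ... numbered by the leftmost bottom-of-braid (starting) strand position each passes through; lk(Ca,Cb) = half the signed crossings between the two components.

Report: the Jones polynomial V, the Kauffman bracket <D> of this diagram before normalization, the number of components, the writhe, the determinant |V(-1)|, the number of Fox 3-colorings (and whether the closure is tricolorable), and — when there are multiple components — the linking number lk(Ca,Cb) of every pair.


V(t) = t^-8 - 2t^-7 + 3t^-6 - 4t^-5 + 3t^-4 - 3t^-3 + 3t^-2 - t^-1 + 1
bracket: -A^-15 + A^-11 - 3A^-7 + 3A^-3 - 3A + 4A^5 - 3A^9 + 2A^13 - A^17, w = -5
1 component, writhe -5, over 13 crossings
det 21, colorings 9 of 3^13 — tricolorable
observation: |V(-1)| = 21: so tricolorable, since 3 divides 21


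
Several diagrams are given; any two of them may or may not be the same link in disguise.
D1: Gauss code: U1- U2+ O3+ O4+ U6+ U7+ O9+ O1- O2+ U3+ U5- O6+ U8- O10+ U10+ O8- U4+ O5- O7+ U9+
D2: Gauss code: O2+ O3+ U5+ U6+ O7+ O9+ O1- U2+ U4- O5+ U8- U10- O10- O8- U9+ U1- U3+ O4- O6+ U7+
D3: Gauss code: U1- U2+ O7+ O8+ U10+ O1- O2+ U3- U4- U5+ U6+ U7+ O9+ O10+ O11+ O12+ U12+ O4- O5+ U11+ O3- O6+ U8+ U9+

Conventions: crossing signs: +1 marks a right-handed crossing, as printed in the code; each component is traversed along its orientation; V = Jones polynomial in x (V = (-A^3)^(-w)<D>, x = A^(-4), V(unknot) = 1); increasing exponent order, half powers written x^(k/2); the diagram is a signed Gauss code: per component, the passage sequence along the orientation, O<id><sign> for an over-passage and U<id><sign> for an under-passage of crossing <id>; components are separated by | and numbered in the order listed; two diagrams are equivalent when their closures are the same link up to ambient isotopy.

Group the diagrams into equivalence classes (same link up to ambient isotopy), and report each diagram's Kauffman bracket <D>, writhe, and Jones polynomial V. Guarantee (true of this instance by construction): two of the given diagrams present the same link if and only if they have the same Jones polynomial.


classes: {D1, D2} | {D3}
V(D1) = x - x^2 + 2x^3 - x^4 + x^5 - x^6  [10 crossings, <D> = -A^-12 + A^-8 - A^-4 + 2 - A^4 + A^8, w = +4]
V(D2) = x - x^2 + 2x^3 - x^4 + x^5 - x^6  (w +2, c 10, <D> = -A^-18 + A^-14 - A^-10 + 2A^-6 - A^-2 + A^2)
V(D3) = x + x^3 - x^4  [12 crossings, <D> = -A^2 + A^6 + A^14, w = +6]
note: 2 values of V(x) split the 3 diagrams


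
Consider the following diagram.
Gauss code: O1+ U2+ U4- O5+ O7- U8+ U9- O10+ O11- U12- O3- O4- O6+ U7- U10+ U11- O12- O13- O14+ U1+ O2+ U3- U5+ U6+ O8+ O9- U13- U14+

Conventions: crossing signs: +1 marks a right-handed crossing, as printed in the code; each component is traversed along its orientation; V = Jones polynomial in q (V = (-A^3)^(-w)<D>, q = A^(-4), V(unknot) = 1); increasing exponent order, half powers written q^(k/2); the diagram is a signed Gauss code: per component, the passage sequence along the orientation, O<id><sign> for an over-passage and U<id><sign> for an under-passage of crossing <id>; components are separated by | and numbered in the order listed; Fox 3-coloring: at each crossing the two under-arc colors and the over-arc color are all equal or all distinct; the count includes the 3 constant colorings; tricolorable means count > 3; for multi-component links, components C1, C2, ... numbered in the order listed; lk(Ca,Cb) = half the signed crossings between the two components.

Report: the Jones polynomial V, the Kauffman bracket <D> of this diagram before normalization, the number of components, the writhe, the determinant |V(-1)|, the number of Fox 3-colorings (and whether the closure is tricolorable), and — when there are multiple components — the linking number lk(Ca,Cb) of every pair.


Jones polynomial: V(q) = -q^-3 + q^-2 - q^-1 + 3 - q + q^2 - q^3
<D> = -A^-12 + A^-8 - A^-4 + 3 - A^4 + A^8 - A^12; writhe 0
components 1, writhe 0 (14 crossings)
3-colorings: 27 of 3^14, det 9 — tricolorable
note: |V(-1)| = 9: so tricolorable, since 3 divides 9


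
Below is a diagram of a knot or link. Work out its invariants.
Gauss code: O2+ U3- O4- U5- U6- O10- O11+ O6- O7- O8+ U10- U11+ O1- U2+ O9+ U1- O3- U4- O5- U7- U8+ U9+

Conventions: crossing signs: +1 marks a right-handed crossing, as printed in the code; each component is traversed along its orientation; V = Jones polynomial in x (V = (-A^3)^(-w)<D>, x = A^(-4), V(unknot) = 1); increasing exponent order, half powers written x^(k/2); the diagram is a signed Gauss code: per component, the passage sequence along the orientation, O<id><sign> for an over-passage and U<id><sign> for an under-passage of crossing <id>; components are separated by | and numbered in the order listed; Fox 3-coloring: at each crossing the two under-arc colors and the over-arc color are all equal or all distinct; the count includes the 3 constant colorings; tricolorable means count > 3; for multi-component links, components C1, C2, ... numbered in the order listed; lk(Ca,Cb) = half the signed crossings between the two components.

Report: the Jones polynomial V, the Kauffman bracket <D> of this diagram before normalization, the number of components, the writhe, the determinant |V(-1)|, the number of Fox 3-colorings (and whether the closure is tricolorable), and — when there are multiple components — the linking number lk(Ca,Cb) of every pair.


V = x^-5 - 2x^-4 + 2x^-3 - 2x^-2 + 2x^-1 - 1 + x
<D> = -A^-13 + A^-9 - 2A^-5 + 2A^-1 - 2A^3 + 2A^7 - A^11 (w = -3)
1 component over 11 crossings, w = -3
3 Fox colorings among 3^11, |V(-1)| = 11: not tricolorable
why: the span of V is 6, forcing >= 6 crossings in any diagram


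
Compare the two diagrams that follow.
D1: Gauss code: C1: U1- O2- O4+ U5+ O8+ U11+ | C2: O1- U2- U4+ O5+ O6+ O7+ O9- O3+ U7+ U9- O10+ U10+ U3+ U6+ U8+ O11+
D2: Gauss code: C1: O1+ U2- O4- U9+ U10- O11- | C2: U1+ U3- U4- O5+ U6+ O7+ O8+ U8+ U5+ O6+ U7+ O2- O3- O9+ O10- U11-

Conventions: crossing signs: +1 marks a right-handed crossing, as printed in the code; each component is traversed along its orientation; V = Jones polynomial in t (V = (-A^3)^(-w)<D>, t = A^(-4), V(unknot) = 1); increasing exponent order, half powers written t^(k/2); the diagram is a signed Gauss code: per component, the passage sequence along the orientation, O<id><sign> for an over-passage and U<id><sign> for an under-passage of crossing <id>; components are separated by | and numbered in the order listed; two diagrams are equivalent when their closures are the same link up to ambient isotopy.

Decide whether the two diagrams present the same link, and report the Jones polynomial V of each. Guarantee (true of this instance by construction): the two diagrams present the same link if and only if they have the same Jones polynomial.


equivalent: no
V(D1) = -t^(1/2) - t^(5/2)  (w +5, c 11, <D> = A^5 + A^13)
V(D2) = -t^(-3/2) - 2t^(1/2) + t^(3/2) - t^(5/2) + t^(7/2)  [11 crossings, <D> = -A^-11 + A^-7 - A^-3 + 2A + A^9, w = +1]
key observation: 2 classes among 2 diagrams; unequal V(t) rules out equality


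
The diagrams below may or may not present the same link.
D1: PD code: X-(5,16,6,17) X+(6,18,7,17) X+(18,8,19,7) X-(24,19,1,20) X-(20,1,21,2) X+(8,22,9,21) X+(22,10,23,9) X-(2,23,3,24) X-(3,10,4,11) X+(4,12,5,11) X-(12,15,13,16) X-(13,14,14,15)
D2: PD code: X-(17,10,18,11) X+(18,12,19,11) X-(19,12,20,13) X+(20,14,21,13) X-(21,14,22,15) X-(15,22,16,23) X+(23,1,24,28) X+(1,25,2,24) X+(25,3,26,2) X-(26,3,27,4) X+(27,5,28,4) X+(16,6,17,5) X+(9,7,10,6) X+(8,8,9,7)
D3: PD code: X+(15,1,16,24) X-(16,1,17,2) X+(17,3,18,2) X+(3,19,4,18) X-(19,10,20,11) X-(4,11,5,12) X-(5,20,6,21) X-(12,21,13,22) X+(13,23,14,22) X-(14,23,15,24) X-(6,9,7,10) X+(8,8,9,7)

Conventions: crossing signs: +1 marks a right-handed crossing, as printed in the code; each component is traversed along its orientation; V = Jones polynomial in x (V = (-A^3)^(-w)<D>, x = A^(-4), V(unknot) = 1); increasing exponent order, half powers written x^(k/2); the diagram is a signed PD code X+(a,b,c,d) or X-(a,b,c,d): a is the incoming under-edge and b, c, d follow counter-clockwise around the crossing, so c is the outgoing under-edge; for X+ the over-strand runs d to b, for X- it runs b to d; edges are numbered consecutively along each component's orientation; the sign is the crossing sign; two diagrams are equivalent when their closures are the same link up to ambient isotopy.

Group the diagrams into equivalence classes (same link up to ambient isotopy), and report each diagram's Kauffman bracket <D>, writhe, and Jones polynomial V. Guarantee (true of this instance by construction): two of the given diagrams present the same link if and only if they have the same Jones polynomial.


equivalence classes: {D1} | {D2} | {D3}
D1 (bracket -A^-18 + 2A^-14 - 2A^-10 + 3A^-6 - 2A^-2 + 2A^2 - A^6; 12 crossings at w = -2): V = -x^-3 + 2x^-2 - 2x^-1 + 3 - 2x + 2x^2 - x^3
D2 (bracket -A^-4 + 1 + A^8; 14 crossings at w = +4): V = x + x^3 - x^4
V(D3) = 1  [12 crossings, <D> = A^-6, w = -2]
key observation: comparing 3 Jones polynomials yields 3 groups


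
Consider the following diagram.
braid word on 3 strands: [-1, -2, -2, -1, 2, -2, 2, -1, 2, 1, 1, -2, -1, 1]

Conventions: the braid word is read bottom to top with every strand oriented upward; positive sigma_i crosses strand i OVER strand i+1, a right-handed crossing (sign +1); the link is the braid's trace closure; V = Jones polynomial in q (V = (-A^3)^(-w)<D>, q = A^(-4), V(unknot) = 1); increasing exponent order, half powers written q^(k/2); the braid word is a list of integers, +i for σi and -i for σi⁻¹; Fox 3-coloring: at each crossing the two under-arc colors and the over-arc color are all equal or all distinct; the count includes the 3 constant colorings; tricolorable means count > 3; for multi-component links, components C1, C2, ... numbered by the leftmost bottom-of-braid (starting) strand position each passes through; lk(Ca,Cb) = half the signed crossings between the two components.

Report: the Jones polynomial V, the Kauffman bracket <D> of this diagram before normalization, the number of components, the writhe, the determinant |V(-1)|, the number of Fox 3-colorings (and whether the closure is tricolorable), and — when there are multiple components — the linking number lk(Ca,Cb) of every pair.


Jones polynomial: V(q) = -q^-4 + q^-3 + q^-1
<D> = A^-2 + A^6 - A^10; writhe -2
components 1, writhe -2 (14 crossings)
3-colorings: 9 of 3^14, det 3 — tricolorable
note: the span of V is 3, forcing >= 3 crossings in any diagram


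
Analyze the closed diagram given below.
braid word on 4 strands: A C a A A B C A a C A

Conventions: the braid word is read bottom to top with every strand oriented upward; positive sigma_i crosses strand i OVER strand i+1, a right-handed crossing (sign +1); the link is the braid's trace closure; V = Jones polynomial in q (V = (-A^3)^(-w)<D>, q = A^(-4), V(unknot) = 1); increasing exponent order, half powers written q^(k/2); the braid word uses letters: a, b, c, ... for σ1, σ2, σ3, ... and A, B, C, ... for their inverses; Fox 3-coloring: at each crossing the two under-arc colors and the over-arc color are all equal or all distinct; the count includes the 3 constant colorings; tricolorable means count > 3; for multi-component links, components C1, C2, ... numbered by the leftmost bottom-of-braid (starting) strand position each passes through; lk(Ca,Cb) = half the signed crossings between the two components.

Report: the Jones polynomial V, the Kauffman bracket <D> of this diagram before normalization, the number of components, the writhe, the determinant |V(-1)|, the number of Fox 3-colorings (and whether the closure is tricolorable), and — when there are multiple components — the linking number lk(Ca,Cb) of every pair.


V(q) = q^-8 - 2q^-7 + q^-6 - 2q^-5 + 2q^-4 + q^-2
bracket: -A^-13 - 2A^-5 + 2A^-1 - A^3 + 2A^7 - A^11, w = -7
1 component, writhe -7, over 11 crossings
det 9, colorings 27 of 3^11 — tricolorable
observation: |V(-1)| = 9: so tricolorable, since 3 divides 9


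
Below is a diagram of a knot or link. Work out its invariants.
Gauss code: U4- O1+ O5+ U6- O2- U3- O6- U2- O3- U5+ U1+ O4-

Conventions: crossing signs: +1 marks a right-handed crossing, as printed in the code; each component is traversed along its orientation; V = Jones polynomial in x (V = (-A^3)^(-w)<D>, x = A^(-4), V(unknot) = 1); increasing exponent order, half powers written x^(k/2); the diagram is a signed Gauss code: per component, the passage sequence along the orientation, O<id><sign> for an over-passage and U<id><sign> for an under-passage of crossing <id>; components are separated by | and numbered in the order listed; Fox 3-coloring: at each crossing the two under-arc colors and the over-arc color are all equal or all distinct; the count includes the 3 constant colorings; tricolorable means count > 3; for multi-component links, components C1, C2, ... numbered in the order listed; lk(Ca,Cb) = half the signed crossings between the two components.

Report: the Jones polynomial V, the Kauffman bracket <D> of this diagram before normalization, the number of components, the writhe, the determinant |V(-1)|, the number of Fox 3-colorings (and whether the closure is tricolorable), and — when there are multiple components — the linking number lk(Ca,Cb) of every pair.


V(x) = -x^-4 + x^-3 + x^-1
bracket: A^-2 + A^6 - A^10, w = -2
1 component, writhe -2, over 6 crossings
det 3, colorings 9 of 3^6 — tricolorable
observation: V spans 3 powers of x: at least 3 crossings in any diagram


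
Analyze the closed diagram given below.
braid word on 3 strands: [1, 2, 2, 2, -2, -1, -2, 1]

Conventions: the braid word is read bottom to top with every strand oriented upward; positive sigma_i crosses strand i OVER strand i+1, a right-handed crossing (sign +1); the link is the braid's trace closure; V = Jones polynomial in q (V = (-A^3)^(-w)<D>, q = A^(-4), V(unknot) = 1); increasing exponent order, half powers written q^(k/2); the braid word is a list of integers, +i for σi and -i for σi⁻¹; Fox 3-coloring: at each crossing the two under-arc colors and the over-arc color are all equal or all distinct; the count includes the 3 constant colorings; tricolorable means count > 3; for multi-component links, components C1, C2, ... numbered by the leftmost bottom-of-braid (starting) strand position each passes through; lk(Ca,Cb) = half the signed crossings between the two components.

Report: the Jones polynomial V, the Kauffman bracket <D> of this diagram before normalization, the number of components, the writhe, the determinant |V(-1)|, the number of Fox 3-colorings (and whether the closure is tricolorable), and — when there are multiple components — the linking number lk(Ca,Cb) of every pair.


V(q) = q + q^3 - q^4
bracket: -A^-10 + A^-6 + A^2, w = +2
1 component, writhe +2, over 8 crossings
det 3, colorings 9 of 3^8 — tricolorable
observation: free reduction leaves σ1 σ2 σ2 σ1⁻¹ σ2⁻¹ σ1 of the original 8 letters


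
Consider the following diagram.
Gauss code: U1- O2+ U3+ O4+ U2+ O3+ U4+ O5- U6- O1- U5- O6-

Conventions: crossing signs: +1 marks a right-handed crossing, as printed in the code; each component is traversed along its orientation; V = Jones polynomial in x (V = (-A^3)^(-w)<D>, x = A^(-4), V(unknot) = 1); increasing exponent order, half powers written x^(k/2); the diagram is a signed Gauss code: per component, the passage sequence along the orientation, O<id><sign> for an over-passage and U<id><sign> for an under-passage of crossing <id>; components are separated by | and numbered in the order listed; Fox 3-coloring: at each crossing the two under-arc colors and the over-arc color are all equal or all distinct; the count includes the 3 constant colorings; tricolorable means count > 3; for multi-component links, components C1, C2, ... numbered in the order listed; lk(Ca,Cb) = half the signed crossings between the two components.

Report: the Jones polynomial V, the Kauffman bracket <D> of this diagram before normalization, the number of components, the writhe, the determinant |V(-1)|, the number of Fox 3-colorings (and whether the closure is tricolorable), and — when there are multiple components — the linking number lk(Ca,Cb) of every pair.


V = -x^-3 + x^-2 - x^-1 + 3 - x + x^2 - x^3
<D> = -A^-12 + A^-8 - A^-4 + 3 - A^4 + A^8 - A^12 (w = 0)
1 component over 6 crossings, w = 0
27 Fox colorings among 3^6, |V(-1)| = 9: tricolorable
why: w = 0 (over 6 crossings) is diagram-only; (-A^3)^(0) removes it from V


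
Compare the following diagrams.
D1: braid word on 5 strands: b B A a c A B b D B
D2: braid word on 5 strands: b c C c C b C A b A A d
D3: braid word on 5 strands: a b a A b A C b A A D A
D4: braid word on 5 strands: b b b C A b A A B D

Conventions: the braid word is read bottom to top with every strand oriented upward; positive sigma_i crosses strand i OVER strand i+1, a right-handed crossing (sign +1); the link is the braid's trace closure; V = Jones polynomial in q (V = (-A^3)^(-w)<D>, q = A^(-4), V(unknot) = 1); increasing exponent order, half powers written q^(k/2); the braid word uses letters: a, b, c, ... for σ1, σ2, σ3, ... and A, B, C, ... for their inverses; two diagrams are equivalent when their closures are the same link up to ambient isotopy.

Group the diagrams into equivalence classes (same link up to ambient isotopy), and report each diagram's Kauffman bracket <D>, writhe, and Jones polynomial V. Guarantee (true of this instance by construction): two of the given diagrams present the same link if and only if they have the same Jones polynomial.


equivalence classes: {D1} | {D2, D3, D4}
D1 (bracket A^-6; 10 crossings at w = -2): V = 1
D2 (bracket -A^-12 + 2A^-8 - 2A^-4 + 3 - 2A^4 + 2A^8 - A^12; 12 crossings at w = 0): V = -q^-3 + 2q^-2 - 2q^-1 + 3 - 2q + 2q^2 - q^3
D3 (bracket -A^-18 + 2A^-14 - 2A^-10 + 3A^-6 - 2A^-2 + 2A^2 - A^6; 12 crossings at w = -2): V = -q^-3 + 2q^-2 - 2q^-1 + 3 - 2q + 2q^2 - q^3
D4 (bracket -A^-18 + 2A^-14 - 2A^-10 + 3A^-6 - 2A^-2 + 2A^2 - A^6; 10 crossings at w = -2): V = -q^-3 + 2q^-2 - 2q^-1 + 3 - 2q + 2q^2 - q^3
observation: V(q) takes 2 values over 4 diagrams, fixing the grouping


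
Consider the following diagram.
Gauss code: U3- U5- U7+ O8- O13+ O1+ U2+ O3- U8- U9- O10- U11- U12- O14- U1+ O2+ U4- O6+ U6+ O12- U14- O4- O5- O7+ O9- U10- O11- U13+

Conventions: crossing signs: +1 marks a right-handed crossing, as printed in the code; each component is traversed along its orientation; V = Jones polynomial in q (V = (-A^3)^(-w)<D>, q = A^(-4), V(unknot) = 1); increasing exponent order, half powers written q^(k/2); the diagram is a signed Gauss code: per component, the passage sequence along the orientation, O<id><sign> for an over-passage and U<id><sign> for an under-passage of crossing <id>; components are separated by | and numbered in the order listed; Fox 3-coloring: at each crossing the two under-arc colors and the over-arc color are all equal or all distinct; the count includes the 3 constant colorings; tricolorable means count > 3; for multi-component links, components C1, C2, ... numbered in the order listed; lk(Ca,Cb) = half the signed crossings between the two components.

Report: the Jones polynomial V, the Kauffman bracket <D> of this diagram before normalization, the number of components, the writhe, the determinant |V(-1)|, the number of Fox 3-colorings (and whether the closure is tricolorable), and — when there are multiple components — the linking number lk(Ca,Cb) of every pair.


V = q^-8 - 2q^-7 + 3q^-6 - 4q^-5 + 3q^-4 - 3q^-3 + 3q^-2 - q^-1 + 1
<D> = A^-12 - A^-8 + 3A^-4 - 3 + 3A^4 - 4A^8 + 3A^12 - 2A^16 + A^20 (w = -4)
1 component over 14 crossings, w = -4
9 Fox colorings among 3^14, |V(-1)| = 21: tricolorable
why: the span of V is 8, forcing >= 8 crossings in any diagram


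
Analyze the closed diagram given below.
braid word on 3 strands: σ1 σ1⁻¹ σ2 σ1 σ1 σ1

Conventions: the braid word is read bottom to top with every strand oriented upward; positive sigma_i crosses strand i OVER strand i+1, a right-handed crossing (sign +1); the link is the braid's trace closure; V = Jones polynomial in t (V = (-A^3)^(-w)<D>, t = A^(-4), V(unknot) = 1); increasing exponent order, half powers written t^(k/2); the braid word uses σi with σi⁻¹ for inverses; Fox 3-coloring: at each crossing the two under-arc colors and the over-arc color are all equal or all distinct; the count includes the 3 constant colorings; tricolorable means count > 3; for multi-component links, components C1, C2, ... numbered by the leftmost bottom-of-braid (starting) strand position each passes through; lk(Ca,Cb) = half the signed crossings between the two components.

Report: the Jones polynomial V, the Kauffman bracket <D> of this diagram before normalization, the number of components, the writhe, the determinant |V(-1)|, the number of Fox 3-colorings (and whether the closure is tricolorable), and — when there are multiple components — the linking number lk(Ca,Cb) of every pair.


V(t) = t + t^3 - t^4
bracket: -A^-4 + 1 + A^8, w = +4
1 component, writhe +4, over 6 crossings
det 3, colorings 9 of 3^6 — tricolorable
observation: the word shrinks to σ2 σ1 σ1 σ1 after cancelling


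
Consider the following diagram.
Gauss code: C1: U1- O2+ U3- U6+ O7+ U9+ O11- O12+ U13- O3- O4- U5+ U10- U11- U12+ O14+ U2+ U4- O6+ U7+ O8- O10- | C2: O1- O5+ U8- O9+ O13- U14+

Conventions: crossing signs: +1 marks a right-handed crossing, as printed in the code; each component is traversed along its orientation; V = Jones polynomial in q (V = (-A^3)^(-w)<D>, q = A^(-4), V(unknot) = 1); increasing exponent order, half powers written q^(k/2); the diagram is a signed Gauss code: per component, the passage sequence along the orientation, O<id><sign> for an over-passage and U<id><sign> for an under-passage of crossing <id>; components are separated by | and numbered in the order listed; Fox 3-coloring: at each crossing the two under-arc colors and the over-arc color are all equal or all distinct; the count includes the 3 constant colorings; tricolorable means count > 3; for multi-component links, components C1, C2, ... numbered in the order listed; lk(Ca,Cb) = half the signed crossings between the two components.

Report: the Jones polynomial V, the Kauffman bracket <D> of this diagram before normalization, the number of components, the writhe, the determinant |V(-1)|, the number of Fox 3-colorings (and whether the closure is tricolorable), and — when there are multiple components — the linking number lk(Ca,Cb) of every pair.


V(q) = -q^(-3/2) + q^(-1/2) - 2q^(1/2) + q^(3/2) - 2q^(5/2) + q^(7/2)
bracket: A^-14 - 2A^-10 + A^-6 - 2A^-2 + A^2 - A^6, w = 0
2 components, writhe 0, over 14 crossings
lk(C1,C2) = 0
det 8, colorings 3 of 3^14 — not tricolorable
observation: the 1 component pair carries total linking 0


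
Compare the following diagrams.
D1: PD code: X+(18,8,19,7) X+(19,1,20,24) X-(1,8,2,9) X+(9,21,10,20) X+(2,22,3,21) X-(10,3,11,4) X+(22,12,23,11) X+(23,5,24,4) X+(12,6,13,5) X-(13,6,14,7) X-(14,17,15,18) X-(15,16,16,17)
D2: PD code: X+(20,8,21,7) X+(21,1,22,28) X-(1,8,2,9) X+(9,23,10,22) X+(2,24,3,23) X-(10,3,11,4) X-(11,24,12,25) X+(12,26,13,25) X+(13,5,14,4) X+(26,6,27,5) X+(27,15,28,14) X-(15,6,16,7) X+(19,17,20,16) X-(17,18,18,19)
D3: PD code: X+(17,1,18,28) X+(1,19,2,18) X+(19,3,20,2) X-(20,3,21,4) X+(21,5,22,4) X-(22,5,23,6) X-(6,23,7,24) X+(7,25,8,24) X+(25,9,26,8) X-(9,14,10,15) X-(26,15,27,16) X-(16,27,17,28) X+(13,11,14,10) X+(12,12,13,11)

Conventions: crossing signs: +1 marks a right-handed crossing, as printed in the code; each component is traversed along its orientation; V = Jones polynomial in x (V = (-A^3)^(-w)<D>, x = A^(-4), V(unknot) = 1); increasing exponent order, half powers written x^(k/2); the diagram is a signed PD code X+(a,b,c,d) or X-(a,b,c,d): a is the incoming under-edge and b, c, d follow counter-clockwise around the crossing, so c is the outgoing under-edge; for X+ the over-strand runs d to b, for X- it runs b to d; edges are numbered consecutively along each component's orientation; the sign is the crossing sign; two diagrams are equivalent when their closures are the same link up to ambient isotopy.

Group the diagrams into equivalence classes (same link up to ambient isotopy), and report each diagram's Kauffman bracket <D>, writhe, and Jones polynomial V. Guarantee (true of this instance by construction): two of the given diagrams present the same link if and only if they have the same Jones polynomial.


grouping into links: {D1, D2} | {D3}
V(D1) = x - x^2 + 2x^3 - x^4 + x^5 - x^6  (w +2, c 12, <D> = -A^-18 + A^-14 - A^-10 + 2A^-6 - A^-2 + A^2)
D2 (bracket -A^-12 + A^-8 - A^-4 + 2 - A^4 + A^8; 14 crossings at w = +4): V = x - x^2 + 2x^3 - x^4 + x^5 - x^6
D3 (bracket A^6; 14 crossings at w = +2): V = 1
why: comparing 3 Jones polynomials yields 2 groups


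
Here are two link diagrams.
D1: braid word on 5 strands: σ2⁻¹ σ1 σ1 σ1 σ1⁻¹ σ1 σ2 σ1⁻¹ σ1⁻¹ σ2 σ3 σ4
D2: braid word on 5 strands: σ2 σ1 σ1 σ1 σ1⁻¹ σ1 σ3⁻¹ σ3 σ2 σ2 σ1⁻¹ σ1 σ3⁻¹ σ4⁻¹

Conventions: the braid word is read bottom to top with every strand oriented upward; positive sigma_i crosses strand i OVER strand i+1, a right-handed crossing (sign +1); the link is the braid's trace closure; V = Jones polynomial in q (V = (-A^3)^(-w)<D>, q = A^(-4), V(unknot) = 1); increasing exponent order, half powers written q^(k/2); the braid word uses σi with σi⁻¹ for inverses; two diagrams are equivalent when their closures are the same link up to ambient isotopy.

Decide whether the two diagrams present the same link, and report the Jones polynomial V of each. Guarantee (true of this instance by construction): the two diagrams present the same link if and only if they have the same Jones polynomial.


equivalent: no
D1 (bracket A^12; 12 crossings at w = +4): V = 1
V(D2) = q^2 + 2q^4 - 2q^5 + q^6 - 2q^7 + q^8  [14 crossings, <D> = A^-20 - 2A^-16 + A^-12 - 2A^-8 + 2A^-4 + A^4, w = +4]
observation: comparing 2 Jones polynomials yields 2 groups


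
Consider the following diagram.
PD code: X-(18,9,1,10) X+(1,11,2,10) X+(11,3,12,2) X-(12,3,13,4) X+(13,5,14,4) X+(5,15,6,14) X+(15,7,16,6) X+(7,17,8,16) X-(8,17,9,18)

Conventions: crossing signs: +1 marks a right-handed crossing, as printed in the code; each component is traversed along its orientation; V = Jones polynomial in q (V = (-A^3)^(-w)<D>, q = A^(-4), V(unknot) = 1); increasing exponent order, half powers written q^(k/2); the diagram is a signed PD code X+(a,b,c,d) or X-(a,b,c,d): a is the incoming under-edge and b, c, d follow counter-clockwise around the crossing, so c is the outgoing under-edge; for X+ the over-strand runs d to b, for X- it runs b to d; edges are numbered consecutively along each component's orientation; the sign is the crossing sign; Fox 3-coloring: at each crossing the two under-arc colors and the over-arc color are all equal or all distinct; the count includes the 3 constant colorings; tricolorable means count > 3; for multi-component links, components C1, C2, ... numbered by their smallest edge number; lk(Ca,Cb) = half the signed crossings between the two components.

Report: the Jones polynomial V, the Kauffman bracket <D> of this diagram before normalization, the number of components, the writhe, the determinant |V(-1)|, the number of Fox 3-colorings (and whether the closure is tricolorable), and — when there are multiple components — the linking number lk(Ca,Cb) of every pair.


V(q) = q + q^3 - q^4
bracket: A^-7 - A^-3 - A^5, w = +3
1 component, writhe +3, over 9 crossings
det 3, colorings 9 of 3^9 — tricolorable
observation: det 3 = |V(-1)|; divisible by 3, so tricolorable


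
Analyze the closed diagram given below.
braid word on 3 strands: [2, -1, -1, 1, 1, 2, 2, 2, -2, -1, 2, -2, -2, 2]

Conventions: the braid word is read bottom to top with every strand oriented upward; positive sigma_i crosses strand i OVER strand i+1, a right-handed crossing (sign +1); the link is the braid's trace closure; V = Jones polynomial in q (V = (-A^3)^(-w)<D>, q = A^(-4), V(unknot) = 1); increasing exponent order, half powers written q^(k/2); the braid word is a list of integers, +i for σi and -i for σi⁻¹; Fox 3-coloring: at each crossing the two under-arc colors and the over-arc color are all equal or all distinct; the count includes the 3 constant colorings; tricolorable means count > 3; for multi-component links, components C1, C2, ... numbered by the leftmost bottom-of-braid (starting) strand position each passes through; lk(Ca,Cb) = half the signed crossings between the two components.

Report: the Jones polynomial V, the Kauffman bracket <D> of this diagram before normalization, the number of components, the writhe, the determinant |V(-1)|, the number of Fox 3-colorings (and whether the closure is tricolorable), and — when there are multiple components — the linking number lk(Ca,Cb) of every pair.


V = q + q^3 - q^4
<D> = -A^-10 + A^-6 + A^2 (w = +2)
1 component over 14 crossings, w = +2
9 Fox colorings among 3^14, |V(-1)| = 3: tricolorable
why: |V(-1)| = 3: so tricolorable, since 3 divides 3


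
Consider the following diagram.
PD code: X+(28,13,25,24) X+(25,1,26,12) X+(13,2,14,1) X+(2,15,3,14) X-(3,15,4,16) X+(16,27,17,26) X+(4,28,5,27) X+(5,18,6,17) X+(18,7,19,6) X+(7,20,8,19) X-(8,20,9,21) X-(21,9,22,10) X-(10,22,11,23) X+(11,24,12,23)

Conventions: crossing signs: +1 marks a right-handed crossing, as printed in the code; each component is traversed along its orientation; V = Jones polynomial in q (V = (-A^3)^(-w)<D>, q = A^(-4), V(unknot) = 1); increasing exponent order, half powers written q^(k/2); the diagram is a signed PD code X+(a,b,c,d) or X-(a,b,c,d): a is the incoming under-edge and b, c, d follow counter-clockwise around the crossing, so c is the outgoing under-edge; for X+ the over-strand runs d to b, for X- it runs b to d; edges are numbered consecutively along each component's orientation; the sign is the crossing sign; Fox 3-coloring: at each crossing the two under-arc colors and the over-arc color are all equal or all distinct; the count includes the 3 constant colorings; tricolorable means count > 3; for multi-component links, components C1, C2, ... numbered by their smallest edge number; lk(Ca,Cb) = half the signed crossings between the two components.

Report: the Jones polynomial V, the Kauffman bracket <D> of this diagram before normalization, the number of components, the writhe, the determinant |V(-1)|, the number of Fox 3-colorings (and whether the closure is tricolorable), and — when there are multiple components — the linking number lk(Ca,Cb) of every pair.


Jones polynomial: V(q) = q^2 + q^4 + 2q^6
<D> = 2A^-6 + A^2 + A^10; writhe +6
components 3, writhe +6 (14 crossings)
linking number lk(C1,C2) = +1
lk(C1,C3): +1
lk(C2,C3) = +1
3-colorings: 3 of 3^14, det 4 — not tricolorable
note: w = +6 (over 14 crossings) is diagram-only; (-A^3)^(-6) removes it from V
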